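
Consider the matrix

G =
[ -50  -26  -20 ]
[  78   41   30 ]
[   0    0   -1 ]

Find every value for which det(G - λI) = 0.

-11, -1, 2

Compute the characteristic polynomial p(lambda) = det(lambda·I - G).
Expanding along the first row, p(lambda) = lambda^3 + 10·lambda^2 - 13·lambda - 22.
Rational-root test: lambda = -1 gives p(-1) = 0.
Factor out (lambda + 1): p(lambda) = (lambda + 1)·(lambda^2 + 9·lambda - 22).
The quadratic factors as (lambda + 11)·(lambda - 2).
Eigenvalues: -11, -1, 2.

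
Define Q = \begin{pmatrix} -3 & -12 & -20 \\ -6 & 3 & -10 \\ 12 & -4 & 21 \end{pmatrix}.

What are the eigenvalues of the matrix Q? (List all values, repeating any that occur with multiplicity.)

1, 9, 11

The characteristic polynomial is p(μ) = det(μI - Q).
Expanding along the first row, p(μ) = μ^3 - 21μ^2 + 119μ - 99.
Rational-root test: μ = 9 gives p(9) = 0.
Dividing by (μ - 9) leaves μ^2 - 12μ + 11.
The quadratic factors as (μ - 1)·(μ - 11).
Eigenvalues: 1, 9, 11.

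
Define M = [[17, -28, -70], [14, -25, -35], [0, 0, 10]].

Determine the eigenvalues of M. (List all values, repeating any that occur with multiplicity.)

Compute the characteristic polynomial p(lambda) = det(lambda·I - M).
Cofactor expansion gives p(lambda) = lambda^3 - 2·lambda^2 - 113·lambda + 330.
Try lambda = 10: p(10) = 0, so 10 is a root.
Dividing by (lambda - 10) leaves lambda^2 + 8·lambda - 33.
The quadratic factors as (lambda + 11)·(lambda - 3).
Eigenvalues: -11, 3, 10.

-11, 3, 10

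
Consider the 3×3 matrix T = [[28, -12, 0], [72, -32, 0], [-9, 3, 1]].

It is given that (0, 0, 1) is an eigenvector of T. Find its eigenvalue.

Compute Tv: T·(0, 0, 1) = (0, 0, 1).
Since Tv = λv, compare component 3: 1 = λ·1, so λ = 1.

1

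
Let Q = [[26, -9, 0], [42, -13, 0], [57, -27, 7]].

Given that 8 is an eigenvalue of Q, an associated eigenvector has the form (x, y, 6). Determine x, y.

We need (Q - 8I)v = 0.
Q - 8I = [[18, -9, 0], [42, -21, 0], [57, -27, -1]].
Row 1: (18)·x + (-9)·y + (0)·6 = 0
Row 2: (42)·x + (-21)·y + (0)·6 = 0
Row 3: (57)·x + (-27)·y + (-1)·6 = 0
Solving gives x = 2, y = 4.
Check: Q·(2, 4, 6) = (16, 32, 48) = 8·(2, 4, 6).

2, 4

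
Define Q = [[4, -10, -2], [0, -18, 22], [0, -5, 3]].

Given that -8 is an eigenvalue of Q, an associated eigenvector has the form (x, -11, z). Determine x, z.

-10, -5

We need (Q + 8I)v = 0.
Q + 8I = [[12, -10, -2], [0, -10, 22], [0, -5, 11]].
Row 1: (12)·x + (-10)·-11 + (-2)·z = 0
Row 2: (0)·x + (-10)·-11 + (22)·z = 0
Row 3: (0)·x + (-5)·-11 + (11)·z = 0
Solving gives x = -10, z = -5.
Check: Q·(-10, -11, -5) = (80, 88, 40) = -8·(-10, -11, -5).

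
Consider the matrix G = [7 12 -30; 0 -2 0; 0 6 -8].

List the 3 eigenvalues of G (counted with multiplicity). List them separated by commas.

The characteristic polynomial is p(r) = det(rI - G).
Expanding the 3×3 determinant: p(r) = r^3 + 3r^2 - 54r - 112.
Rational-root test: r = 7 gives p(7) = 0.
Dividing by (r - 7) leaves r^2 + 10r + 16.
The quadratic factors as (r + 8)·(r + 2).
Eigenvalues: -8, -2, 7.

-8, -2, 7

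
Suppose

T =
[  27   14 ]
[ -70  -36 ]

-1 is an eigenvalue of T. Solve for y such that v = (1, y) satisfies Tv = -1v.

-2

We need (T + 1I)v = 0.
T + 1I = [[28, 14], [-70, -35]].
Row 1: (28)·1 + (14)·y = 0
Row 2: (-70)·1 + (-35)·y = 0
Solving gives y = -2.
Check: T·(1, -2) = (-1, 2) = -1·(1, -2).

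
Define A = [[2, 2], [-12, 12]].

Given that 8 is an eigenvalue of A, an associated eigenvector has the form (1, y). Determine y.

We need (A - 8I)v = 0.
A - 8I = [[-6, 2], [-12, 4]].
Row 1: (-6)·1 + (2)·y = 0
Row 2: (-12)·1 + (4)·y = 0
Solving gives y = 3.
Check: A·(1, 3) = (8, 24) = 8·(1, 3).

3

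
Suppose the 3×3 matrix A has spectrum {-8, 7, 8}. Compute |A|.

-448

det(A) is the product of the eigenvalues: (-8) · (7) · (8) = -448.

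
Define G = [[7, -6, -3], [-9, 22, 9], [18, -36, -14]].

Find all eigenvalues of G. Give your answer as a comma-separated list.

4, 4, 7

Set up det(rI - G) = 0.
Cofactor expansion gives p(r) = r^3 - 15r^2 + 72r - 112.
Rational-root test: r = 4 gives p(4) = 0.
Dividing by (r - 4) leaves r^2 - 11r + 28.
The quadratic factors as (r - 4)·(r - 7).
Eigenvalues: 4, 4, 7.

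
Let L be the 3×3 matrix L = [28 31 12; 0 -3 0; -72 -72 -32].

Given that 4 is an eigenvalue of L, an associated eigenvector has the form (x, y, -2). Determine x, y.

1, 0

We need (L - 4I)v = 0.
L - 4I = [[24, 31, 12], [0, -7, 0], [-72, -72, -36]].
Row 1: (24)·x + (31)·y + (12)·-2 = 0
Row 2: (0)·x + (-7)·y + (0)·-2 = 0
Row 3: (-72)·x + (-72)·y + (-36)·-2 = 0
Solving gives x = 1, y = 0.
Check: L·(1, 0, -2) = (4, 0, -8) = 4·(1, 0, -2).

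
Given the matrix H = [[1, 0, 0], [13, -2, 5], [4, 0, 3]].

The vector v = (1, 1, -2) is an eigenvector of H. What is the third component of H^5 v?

First find the eigenvalue: Hv = (1, 1, -2) = 1·(1, 1, -2), so λ = 1.
Then H^5 v = λ^5·v = 1^5·(1, 1, -2) = 1·(1, 1, -2) = (1, 1, -2).

-2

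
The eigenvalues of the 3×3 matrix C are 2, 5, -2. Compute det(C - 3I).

If C has eigenvalues 2, 5, -2, then C - 3I has eigenvalues -1, 2, -5.
det(C - 3I) = (-1) · (2) · (-5) = 10.

10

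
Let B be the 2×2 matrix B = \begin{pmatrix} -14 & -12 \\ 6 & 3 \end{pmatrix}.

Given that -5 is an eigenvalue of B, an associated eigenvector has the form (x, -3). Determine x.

We need (B + 5I)v = 0.
B + 5I = [[-9, -12], [6, 8]].
Row 1: (-9)·x + (-12)·-3 = 0
Row 2: (6)·x + (8)·-3 = 0
Solving gives x = 4.
Check: B·(4, -3) = (-20, 15) = -5·(4, -3).

4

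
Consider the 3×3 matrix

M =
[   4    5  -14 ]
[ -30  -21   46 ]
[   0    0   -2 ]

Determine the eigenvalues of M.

Compute the characteristic polynomial p(r) = det(rI - M).
Cofactor expansion gives p(r) = r^3 + 19r^2 + 100r + 132.
Rational-root test: r = -11 gives p(-11) = 0.
Dividing by (r + 11) leaves r^2 + 8r + 12.
The quadratic factors as (r + 6)·(r + 2).
Eigenvalues: -11, -6, -2.

-11, -6, -2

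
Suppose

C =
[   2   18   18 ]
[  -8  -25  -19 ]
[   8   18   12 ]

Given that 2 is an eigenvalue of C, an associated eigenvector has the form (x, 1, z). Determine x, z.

We need (C - 2I)v = 0.
C - 2I = [[0, 18, 18], [-8, -27, -19], [8, 18, 10]].
Row 1: (0)·x + (18)·1 + (18)·z = 0
Row 2: (-8)·x + (-27)·1 + (-19)·z = 0
Row 3: (8)·x + (18)·1 + (10)·z = 0
Solving gives x = -1, z = -1.
Check: C·(-1, 1, -1) = (-2, 2, -2) = 2·(-1, 1, -1).

-1, -1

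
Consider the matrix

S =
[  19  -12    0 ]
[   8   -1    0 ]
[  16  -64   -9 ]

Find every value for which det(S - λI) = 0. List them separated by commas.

-9, 7, 11

Compute the characteristic polynomial p(λ) = det(λI - S).
Expanding along the first row, p(λ) = λ^3 - 9λ^2 - 85λ + 693.
Rational-root test: λ = 7 gives p(7) = 0.
Factor out (λ - 7): p(λ) = (λ - 7)·(λ^2 - 2λ - 99).
The quadratic factors as (λ + 9)·(λ - 11).
Eigenvalues: -9, 7, 11.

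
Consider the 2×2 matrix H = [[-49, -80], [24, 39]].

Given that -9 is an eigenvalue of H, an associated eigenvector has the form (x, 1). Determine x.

We need (H + 9I)v = 0.
H + 9I = [[-40, -80], [24, 48]].
Row 1: (-40)·x + (-80)·1 = 0
Row 2: (24)·x + (48)·1 = 0
Solving gives x = -2.
Check: H·(-2, 1) = (18, -9) = -9·(-2, 1).

-2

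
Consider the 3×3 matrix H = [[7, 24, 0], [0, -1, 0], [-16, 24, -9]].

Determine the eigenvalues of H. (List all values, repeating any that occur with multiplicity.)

The characteristic polynomial is p(r) = det(rI - H).
Expanding along the first row, p(r) = r^3 + 3r^2 - 61r - 63.
Since p(7) = 0, r = 7 is a root.
Factor out (r - 7): p(r) = (r - 7)·(r^2 + 10r + 9).
The quadratic factors as (r + 9)·(r + 1).
Eigenvalues: -9, -1, 7.

-9, -1, 7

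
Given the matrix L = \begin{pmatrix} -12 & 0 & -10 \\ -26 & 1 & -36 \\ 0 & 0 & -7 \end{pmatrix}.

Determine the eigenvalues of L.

-12, -7, 1

Set up det(μI - L) = 0.
Cofactor expansion gives p(μ) = μ^3 + 18μ^2 + 65μ - 84.
Since p(-12) = 0, μ = -12 is a root.
Dividing by (μ + 12) leaves μ^2 + 6μ - 7.
The quadratic factors as (μ + 7)·(μ - 1).
Eigenvalues: -12, -7, 1.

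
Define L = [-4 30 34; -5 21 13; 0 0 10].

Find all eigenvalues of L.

Set up det(tI - L) = 0.
Expanding the 3×3 determinant: p(t) = t^3 - 27t^2 + 236t - 660.
Try t = 10: p(10) = 0, so 10 is a root.
Dividing by (t - 10) leaves t^2 - 17t + 66.
The quadratic factors as (t - 6)·(t - 11).
Eigenvalues: 6, 10, 11.

6, 10, 11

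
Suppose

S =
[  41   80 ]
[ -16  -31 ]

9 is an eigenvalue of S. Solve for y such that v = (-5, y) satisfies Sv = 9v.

2

We need (S - 9I)v = 0.
S - 9I = [[32, 80], [-16, -40]].
Row 1: (32)·-5 + (80)·y = 0
Row 2: (-16)·-5 + (-40)·y = 0
Solving gives y = 2.
Check: S·(-5, 2) = (-45, 18) = 9·(-5, 2).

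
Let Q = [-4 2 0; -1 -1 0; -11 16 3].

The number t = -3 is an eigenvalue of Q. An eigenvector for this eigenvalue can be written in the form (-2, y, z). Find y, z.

We need (Q + 3I)v = 0.
Q + 3I = [[-1, 2, 0], [-1, 2, 0], [-11, 16, 6]].
Row 1: (-1)·-2 + (2)·y + (0)·z = 0
Row 2: (-1)·-2 + (2)·y + (0)·z = 0
Row 3: (-11)·-2 + (16)·y + (6)·z = 0
Solving gives y = -1, z = -1.
Check: Q·(-2, -1, -1) = (6, 3, 3) = -3·(-2, -1, -1).

-1, -1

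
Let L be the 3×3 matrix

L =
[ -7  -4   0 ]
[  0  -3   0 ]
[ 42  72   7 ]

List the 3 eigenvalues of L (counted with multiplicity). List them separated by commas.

The characteristic polynomial is p(r) = det(rI - L).
Cofactor expansion gives p(r) = r^3 + 3r^2 - 49r - 147.
Since p(-3) = 0, r = -3 is a root.
Dividing by (r + 3) leaves r^2 - 49.
The quadratic factors as (r + 7)·(r - 7).
Eigenvalues: -7, -3, 7.

-7, -3, 7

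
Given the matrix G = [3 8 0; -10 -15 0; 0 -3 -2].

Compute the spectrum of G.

Set up det(lambda·I - G) = 0.
Expanding the 3×3 determinant: p(lambda) = lambda^3 + 14·lambda^2 + 59·lambda + 70.
Try lambda = -2: p(-2) = 0, so -2 is a root.
Dividing by (lambda + 2) leaves lambda^2 + 12·lambda + 35.
The quadratic factors as (lambda + 7)·(lambda + 5).
Eigenvalues: -7, -5, -2.

-7, -5, -2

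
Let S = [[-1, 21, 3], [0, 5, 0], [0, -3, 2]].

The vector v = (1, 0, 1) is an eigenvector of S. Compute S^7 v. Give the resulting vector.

First find the eigenvalue: Sv = (2, 0, 2) = 2·(1, 0, 1), so λ = 2.
Then S^7 v = λ^7·v = 2^7·(1, 0, 1) = 128·(1, 0, 1) = (128, 0, 128).

(128, 0, 128)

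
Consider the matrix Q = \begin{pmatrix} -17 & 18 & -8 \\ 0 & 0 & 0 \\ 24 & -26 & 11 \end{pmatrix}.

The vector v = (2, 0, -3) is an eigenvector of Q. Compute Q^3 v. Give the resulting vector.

First find the eigenvalue: Qv = (-10, 0, 15) = -5·(2, 0, -3), so λ = -5.
Then Q^3 v = λ^3·v = (-5)^3·(2, 0, -3) = -125·(2, 0, -3) = (-250, 0, 375).

(-250, 0, 375)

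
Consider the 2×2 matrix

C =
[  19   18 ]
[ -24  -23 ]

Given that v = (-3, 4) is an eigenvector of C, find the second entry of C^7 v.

-312500

First find the eigenvalue: Cv = (15, -20) = -5·(-3, 4), so λ = -5.
Then C^7 v = λ^7·v = (-5)^7·(-3, 4) = -78125·(-3, 4) = (234375, -312500).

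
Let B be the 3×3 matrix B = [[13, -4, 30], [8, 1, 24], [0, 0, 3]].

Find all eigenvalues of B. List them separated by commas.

3, 5, 9

Set up det(μI - B) = 0.
Cofactor expansion gives p(μ) = μ^3 - 17μ^2 + 87μ - 135.
Try μ = 3: p(3) = 0, so 3 is a root.
Dividing by (μ - 3) leaves μ^2 - 14μ + 45.
The quadratic factors as (μ - 5)·(μ - 9).
Eigenvalues: 3, 5, 9.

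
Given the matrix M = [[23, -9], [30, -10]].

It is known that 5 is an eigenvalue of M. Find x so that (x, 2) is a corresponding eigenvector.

1

We need (M - 5I)v = 0.
M - 5I = [[18, -9], [30, -15]].
Row 1: (18)·x + (-9)·2 = 0
Row 2: (30)·x + (-15)·2 = 0
Solving gives x = 1.
Check: M·(1, 2) = (5, 10) = 5·(1, 2).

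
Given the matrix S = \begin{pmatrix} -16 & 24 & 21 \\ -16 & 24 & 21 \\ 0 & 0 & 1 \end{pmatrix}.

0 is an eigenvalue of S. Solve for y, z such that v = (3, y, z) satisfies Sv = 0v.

We need (S)v = 0.
S = [[-16, 24, 21], [-16, 24, 21], [0, 0, 1]].
Row 1: (-16)·3 + (24)·y + (21)·z = 0
Row 2: (-16)·3 + (24)·y + (21)·z = 0
Row 3: (0)·3 + (0)·y + (1)·z = 0
Solving gives y = 2, z = 0.
Check: S·(3, 2, 0) = (0, 0, 0) = 0·(3, 2, 0).

2, 0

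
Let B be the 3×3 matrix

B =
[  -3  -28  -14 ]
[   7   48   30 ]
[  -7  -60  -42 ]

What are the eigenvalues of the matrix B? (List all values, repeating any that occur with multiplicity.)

Compute the characteristic polynomial p(μ) = det(μI - B).
Expanding along the first row, p(μ) = μ^3 - 3μ^2 - 136μ + 528.
Try μ = 4: p(4) = 0, so 4 is a root.
Factor out (μ - 4): p(μ) = (μ - 4)·(μ^2 + μ - 132).
The quadratic factors as (μ + 12)·(μ - 11).
Eigenvalues: -12, 4, 11.

-12, 4, 11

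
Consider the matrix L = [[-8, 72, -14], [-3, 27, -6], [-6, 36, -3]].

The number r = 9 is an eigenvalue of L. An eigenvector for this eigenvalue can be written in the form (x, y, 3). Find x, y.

6, 2

We need (L - 9I)v = 0.
L - 9I = [[-17, 72, -14], [-3, 18, -6], [-6, 36, -12]].
Row 1: (-17)·x + (72)·y + (-14)·3 = 0
Row 2: (-3)·x + (18)·y + (-6)·3 = 0
Row 3: (-6)·x + (36)·y + (-12)·3 = 0
Solving gives x = 6, y = 2.
Check: L·(6, 2, 3) = (54, 18, 27) = 9·(6, 2, 3).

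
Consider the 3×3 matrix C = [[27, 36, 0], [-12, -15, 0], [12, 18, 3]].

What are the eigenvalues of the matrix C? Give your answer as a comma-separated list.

Set up det(λI - C) = 0.
Cofactor expansion gives p(λ) = λ^3 - 15λ^2 + 63λ - 81.
Try λ = 3: p(3) = 0, so 3 is a root.
Dividing by (λ - 3) leaves λ^2 - 12λ + 27.
The quadratic factors as (λ - 3)·(λ - 9).
Eigenvalues: 3, 3, 9.

3, 3, 9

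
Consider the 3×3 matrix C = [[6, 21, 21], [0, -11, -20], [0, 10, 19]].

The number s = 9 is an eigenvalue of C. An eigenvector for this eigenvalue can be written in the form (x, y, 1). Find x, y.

We need (C - 9I)v = 0.
C - 9I = [[-3, 21, 21], [0, -20, -20], [0, 10, 10]].
Row 1: (-3)·x + (21)·y + (21)·1 = 0
Row 2: (0)·x + (-20)·y + (-20)·1 = 0
Row 3: (0)·x + (10)·y + (10)·1 = 0
Solving gives x = 0, y = -1.
Check: C·(0, -1, 1) = (0, -9, 9) = 9·(0, -1, 1).

0, -1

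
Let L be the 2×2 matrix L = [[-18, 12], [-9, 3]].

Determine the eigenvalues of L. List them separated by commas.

-9, -6

det(L - rI) = (-18 - r)(3 - r) - (12)·(-9) = r^2 + 15r + 54.
This factors as (r + 9)·(r + 6) = 0.
Eigenvalues: -9, -6.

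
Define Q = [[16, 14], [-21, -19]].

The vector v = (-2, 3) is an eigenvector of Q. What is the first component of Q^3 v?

250

First find the eigenvalue: Qv = (10, -15) = -5·(-2, 3), so λ = -5.
Then Q^3 v = λ^3·v = (-5)^3·(-2, 3) = -125·(-2, 3) = (250, -375).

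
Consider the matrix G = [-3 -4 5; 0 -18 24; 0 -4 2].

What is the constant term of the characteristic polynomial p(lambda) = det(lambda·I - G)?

p(0) = det(0·I − G) = det(−G) = (−1)^3·det(G).
det(G) = -180, so p(0) = 180.

180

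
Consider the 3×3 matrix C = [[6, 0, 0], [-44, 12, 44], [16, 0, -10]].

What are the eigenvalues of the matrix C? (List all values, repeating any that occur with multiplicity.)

Compute the characteristic polynomial p(r) = det(rI - C).
Expanding the 3×3 determinant: p(r) = r^3 - 8r^2 - 108r + 720.
Since p(6) = 0, r = 6 is a root.
Dividing by (r - 6) leaves r^2 - 2r - 120.
The quadratic factors as (r + 10)·(r - 12).
Eigenvalues: -10, 6, 12.

-10, 6, 12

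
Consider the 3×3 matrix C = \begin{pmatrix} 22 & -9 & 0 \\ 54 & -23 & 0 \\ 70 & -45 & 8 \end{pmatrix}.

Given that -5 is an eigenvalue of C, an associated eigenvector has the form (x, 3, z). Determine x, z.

We need (C + 5I)v = 0.
C + 5I = [[27, -9, 0], [54, -18, 0], [70, -45, 13]].
Row 1: (27)·x + (-9)·3 + (0)·z = 0
Row 2: (54)·x + (-18)·3 + (0)·z = 0
Row 3: (70)·x + (-45)·3 + (13)·z = 0
Solving gives x = 1, z = 5.
Check: C·(1, 3, 5) = (-5, -15, -25) = -5·(1, 3, 5).

1, 5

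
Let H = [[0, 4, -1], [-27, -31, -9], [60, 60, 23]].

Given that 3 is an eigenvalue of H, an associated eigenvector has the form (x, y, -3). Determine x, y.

1, 0

We need (H - 3I)v = 0.
H - 3I = [[-3, 4, -1], [-27, -34, -9], [60, 60, 20]].
Row 1: (-3)·x + (4)·y + (-1)·-3 = 0
Row 2: (-27)·x + (-34)·y + (-9)·-3 = 0
Row 3: (60)·x + (60)·y + (20)·-3 = 0
Solving gives x = 1, y = 0.
Check: H·(1, 0, -3) = (3, 0, -9) = 3·(1, 0, -3).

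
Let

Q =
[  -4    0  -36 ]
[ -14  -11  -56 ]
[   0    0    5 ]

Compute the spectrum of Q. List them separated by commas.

The characteristic polynomial is p(t) = det(tI - Q).
Expanding along the first row, p(t) = t^3 + 10t^2 - 31t - 220.
Try t = -4: p(-4) = 0, so -4 is a root.
Dividing by (t + 4) leaves t^2 + 6t - 55.
The quadratic factors as (t + 11)·(t - 5).
Eigenvalues: -11, -4, 5.

-11, -4, 5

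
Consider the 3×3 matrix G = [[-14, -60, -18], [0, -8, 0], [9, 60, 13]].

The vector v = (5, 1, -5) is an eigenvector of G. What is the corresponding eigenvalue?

Compute Gv: G·(5, 1, -5) = (-40, -8, 40).
Since Gv = λv, compare component 1: -40 = λ·5, so λ = -8.

-8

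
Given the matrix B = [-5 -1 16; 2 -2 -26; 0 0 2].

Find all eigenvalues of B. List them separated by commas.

-4, -3, 2

Set up det(tI - B) = 0.
Expanding the 3×3 determinant: p(t) = t^3 + 5t^2 - 2t - 24.
Rational-root test: t = 2 gives p(2) = 0.
Dividing by (t - 2) leaves t^2 + 7t + 12.
The quadratic factors as (t + 4)·(t + 3).
Eigenvalues: -4, -3, 2.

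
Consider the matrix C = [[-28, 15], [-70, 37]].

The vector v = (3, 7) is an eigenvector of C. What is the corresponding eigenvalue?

Compute Cv: C·(3, 7) = (21, 49).
Since Cv = λv, compare component 1: 21 = λ·3, so λ = 7.

7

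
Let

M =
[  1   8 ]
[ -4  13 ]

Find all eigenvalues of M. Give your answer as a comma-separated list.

det(M - rI) = (1 - r)(13 - r) - (8)·(-4) = r^2 - 14r + 45.
This factors as (r - 5)·(r - 9) = 0.
Eigenvalues: 5, 9.

5, 9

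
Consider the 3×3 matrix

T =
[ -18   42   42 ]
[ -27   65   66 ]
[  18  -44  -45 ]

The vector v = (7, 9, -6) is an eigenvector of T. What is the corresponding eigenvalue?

0

Compute Tv: T·(7, 9, -6) = (0, 0, 0).
Since Tv = λv, compare component 1: 0 = λ·7, so λ = 0.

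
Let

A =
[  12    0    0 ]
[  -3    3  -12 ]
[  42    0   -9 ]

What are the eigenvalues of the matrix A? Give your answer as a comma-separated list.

-9, 3, 12

Compute the characteristic polynomial p(λ) = det(λI - A).
Expanding the 3×3 determinant: p(λ) = λ^3 - 6λ^2 - 99λ + 324.
Try λ = -9: p(-9) = 0, so -9 is a root.
Dividing by (λ + 9) leaves λ^2 - 15λ + 36.
The quadratic factors as (λ - 3)·(λ - 12).
Eigenvalues: -9, 3, 12.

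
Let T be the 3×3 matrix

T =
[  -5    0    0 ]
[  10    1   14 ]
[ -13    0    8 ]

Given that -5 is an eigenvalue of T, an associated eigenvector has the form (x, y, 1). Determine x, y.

1, -4

We need (T + 5I)v = 0.
T + 5I = [[0, 0, 0], [10, 6, 14], [-13, 0, 13]].
Row 1: (0)·x + (0)·y + (0)·1 = 0
Row 2: (10)·x + (6)·y + (14)·1 = 0
Row 3: (-13)·x + (0)·y + (13)·1 = 0
Solving gives x = 1, y = -4.
Check: T·(1, -4, 1) = (-5, 20, -5) = -5·(1, -4, 1).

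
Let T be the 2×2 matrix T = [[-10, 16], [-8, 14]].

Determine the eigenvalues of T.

-2, 6

det(T - rI) = (-10 - r)(14 - r) - (16)·(-8) = r^2 - 4r - 12.
This factors as (r + 2)·(r - 6) = 0.
Eigenvalues: -2, 6.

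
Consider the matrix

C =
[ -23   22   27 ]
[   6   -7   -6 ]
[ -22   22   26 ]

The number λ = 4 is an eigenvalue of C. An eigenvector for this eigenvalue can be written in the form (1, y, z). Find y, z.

We need (C - 4I)v = 0.
C - 4I = [[-27, 22, 27], [6, -11, -6], [-22, 22, 22]].
Row 1: (-27)·1 + (22)·y + (27)·z = 0
Row 2: (6)·1 + (-11)·y + (-6)·z = 0
Row 3: (-22)·1 + (22)·y + (22)·z = 0
Solving gives y = 0, z = 1.
Check: C·(1, 0, 1) = (4, 0, 4) = 4·(1, 0, 1).

0, 1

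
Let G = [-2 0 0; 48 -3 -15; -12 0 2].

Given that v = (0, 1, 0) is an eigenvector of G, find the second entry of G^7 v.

First find the eigenvalue: Gv = (0, -3, 0) = -3·(0, 1, 0), so λ = -3.
Then G^7 v = λ^7·v = (-3)^7·(0, 1, 0) = -2187·(0, 1, 0) = (0, -2187, 0).

-2187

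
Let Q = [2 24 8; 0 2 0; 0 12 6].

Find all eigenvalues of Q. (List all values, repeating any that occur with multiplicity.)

2, 2, 6

Set up det(rI - Q) = 0.
Expanding the 3×3 determinant: p(r) = r^3 - 10r^2 + 28r - 24.
Since p(2) = 0, r = 2 is a root.
Factor out (r - 2): p(r) = (r - 2)·(r^2 - 8r + 12).
The quadratic factors as (r - 2)·(r - 6).
Eigenvalues: 2, 2, 6.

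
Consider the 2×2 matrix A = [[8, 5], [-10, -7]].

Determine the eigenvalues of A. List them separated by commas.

-2, 3

det(A - tI) = (8 - t)(-7 - t) - (5)·(-10) = t^2 - t - 6.
This factors as (t + 2)·(t - 3) = 0.
Eigenvalues: -2, 3.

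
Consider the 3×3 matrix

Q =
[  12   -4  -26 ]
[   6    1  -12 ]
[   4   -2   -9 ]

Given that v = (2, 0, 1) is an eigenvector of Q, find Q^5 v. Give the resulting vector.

(-2, 0, -1)

First find the eigenvalue: Qv = (-2, 0, -1) = -1·(2, 0, 1), so λ = -1.
Then Q^5 v = λ^5·v = (-1)^5·(2, 0, 1) = -1·(2, 0, 1) = (-2, 0, -1).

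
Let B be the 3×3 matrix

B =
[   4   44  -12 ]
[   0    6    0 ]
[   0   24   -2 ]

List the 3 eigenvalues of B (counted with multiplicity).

-2, 4, 6

Compute the characteristic polynomial p(λ) = det(λI - B).
Cofactor expansion gives p(λ) = λ^3 - 8λ^2 + 4λ + 48.
Try λ = 4: p(4) = 0, so 4 is a root.
Factor out (λ - 4): p(λ) = (λ - 4)·(λ^2 - 4λ - 12).
The quadratic factors as (λ + 2)·(λ - 6).
Eigenvalues: -2, 4, 6.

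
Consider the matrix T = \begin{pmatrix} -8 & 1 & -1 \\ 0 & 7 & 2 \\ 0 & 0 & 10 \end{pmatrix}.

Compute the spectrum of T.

-8, 7, 10

T is upper triangular, so its eigenvalues are the diagonal entries.
Diagonal: -8, 7, 10.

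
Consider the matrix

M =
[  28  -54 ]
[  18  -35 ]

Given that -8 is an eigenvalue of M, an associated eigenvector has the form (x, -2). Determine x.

-3

We need (M + 8I)v = 0.
M + 8I = [[36, -54], [18, -27]].
Row 1: (36)·x + (-54)·-2 = 0
Row 2: (18)·x + (-27)·-2 = 0
Solving gives x = -3.
Check: M·(-3, -2) = (24, 16) = -8·(-3, -2).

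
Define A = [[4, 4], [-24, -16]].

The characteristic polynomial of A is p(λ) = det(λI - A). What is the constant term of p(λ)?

32

p(λ) = λ^2 + 12λ + 32.
The constant term is 32.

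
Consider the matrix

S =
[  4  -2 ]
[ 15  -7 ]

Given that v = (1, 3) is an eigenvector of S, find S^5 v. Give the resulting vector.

First find the eigenvalue: Sv = (-2, -6) = -2·(1, 3), so λ = -2.
Then S^5 v = λ^5·v = (-2)^5·(1, 3) = -32·(1, 3) = (-32, -96).

(-32, -96)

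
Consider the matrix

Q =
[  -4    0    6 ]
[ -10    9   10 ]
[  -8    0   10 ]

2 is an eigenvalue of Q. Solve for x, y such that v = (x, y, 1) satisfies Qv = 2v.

We need (Q - 2I)v = 0.
Q - 2I = [[-6, 0, 6], [-10, 7, 10], [-8, 0, 8]].
Row 1: (-6)·x + (0)·y + (6)·1 = 0
Row 2: (-10)·x + (7)·y + (10)·1 = 0
Row 3: (-8)·x + (0)·y + (8)·1 = 0
Solving gives x = 1, y = 0.
Check: Q·(1, 0, 1) = (2, 0, 2) = 2·(1, 0, 1).

1, 0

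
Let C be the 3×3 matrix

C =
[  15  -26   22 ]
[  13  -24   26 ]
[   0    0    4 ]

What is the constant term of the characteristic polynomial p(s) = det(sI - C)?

88

p(0) = det(0·I − C) = det(−C) = (−1)^3·det(C).
det(C) = -88, so p(0) = 88.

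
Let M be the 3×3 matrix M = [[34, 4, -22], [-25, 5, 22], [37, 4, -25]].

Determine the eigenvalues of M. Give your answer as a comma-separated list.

-3, 8, 9

Set up det(λI - M) = 0.
Expanding along the first row, p(λ) = λ^3 - 14λ^2 + 21λ + 216.
Since p(-3) = 0, λ = -3 is a root.
Dividing by (λ + 3) leaves λ^2 - 17λ + 72.
The quadratic factors as (λ - 8)·(λ - 9).
Eigenvalues: -3, 8, 9.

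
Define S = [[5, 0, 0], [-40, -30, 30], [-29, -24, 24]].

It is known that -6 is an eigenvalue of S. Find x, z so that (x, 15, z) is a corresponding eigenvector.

We need (S + 6I)v = 0.
S + 6I = [[11, 0, 0], [-40, -24, 30], [-29, -24, 30]].
Row 1: (11)·x + (0)·15 + (0)·z = 0
Row 2: (-40)·x + (-24)·15 + (30)·z = 0
Row 3: (-29)·x + (-24)·15 + (30)·z = 0
Solving gives x = 0, z = 12.
Check: S·(0, 15, 12) = (0, -90, -72) = -6·(0, 15, 12).

0, 12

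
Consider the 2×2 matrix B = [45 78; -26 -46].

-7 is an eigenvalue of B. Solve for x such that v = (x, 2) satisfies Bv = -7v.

-3

We need (B + 7I)v = 0.
B + 7I = [[52, 78], [-26, -39]].
Row 1: (52)·x + (78)·2 = 0
Row 2: (-26)·x + (-39)·2 = 0
Solving gives x = -3.
Check: B·(-3, 2) = (21, -14) = -7·(-3, 2).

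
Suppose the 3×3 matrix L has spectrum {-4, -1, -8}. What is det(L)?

det(L) is the product of the eigenvalues: (-4) · (-1) · (-8) = -32.

-32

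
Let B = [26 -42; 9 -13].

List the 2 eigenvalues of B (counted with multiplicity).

det(B - λI) = (26 - λ)(-13 - λ) - (-42)·(9) = λ^2 - 13λ + 40.
This factors as (λ - 5)·(λ - 8) = 0.
Eigenvalues: 5, 8.

5, 8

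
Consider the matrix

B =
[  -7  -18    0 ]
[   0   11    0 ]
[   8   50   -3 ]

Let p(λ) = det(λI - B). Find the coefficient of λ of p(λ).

-89

p(λ) = λ^3 - λ^2 - 89λ - 231.
The coefficient of λ is -89.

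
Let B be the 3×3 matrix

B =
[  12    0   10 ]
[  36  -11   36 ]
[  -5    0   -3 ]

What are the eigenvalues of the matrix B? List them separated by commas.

-11, 2, 7

Compute the characteristic polynomial p(r) = det(rI - B).
Expanding along the first row, p(r) = r^3 + 2r^2 - 85r + 154.
Try r = 2: p(2) = 0, so 2 is a root.
Dividing by (r - 2) leaves r^2 + 4r - 77.
The quadratic factors as (r + 11)·(r - 7).
Eigenvalues: -11, 2, 7.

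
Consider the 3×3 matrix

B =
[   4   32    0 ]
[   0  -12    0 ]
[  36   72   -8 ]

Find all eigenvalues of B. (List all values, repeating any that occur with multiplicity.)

Compute the characteristic polynomial p(λ) = det(λI - B).
Cofactor expansion gives p(λ) = λ^3 + 16λ^2 + 16λ - 384.
Since p(4) = 0, λ = 4 is a root.
Dividing by (λ - 4) leaves λ^2 + 20λ + 96.
The quadratic factors as (λ + 12)·(λ + 8).
Eigenvalues: -12, -8, 4.

-12, -8, 4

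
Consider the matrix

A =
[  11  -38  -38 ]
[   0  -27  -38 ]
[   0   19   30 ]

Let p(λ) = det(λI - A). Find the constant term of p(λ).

p(λ) = λ^3 - 14λ^2 - 55λ + 968.
The constant term is 968.

968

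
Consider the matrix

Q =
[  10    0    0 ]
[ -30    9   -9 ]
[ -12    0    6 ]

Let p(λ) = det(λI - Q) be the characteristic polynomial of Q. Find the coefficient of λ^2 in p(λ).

-25

The coefficient of λ^2 of det(λI - Q) is −trace(Q).
trace(Q) = (10) + (9) + (6) = 25, so the coefficient is -25.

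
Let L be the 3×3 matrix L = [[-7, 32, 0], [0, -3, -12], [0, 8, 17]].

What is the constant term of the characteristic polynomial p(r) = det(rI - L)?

315

p(0) = det(0·I − L) = det(−L) = (−1)^3·det(L).
det(L) = -315, so p(0) = 315.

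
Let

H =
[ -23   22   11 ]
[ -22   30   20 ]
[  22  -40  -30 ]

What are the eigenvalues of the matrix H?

-12, -10, -1

Compute the characteristic polynomial p(μ) = det(μI - H).
Expanding the 3×3 determinant: p(μ) = μ^3 + 23μ^2 + 142μ + 120.
Since p(-12) = 0, μ = -12 is a root.
Factor out (μ + 12): p(μ) = (μ + 12)·(μ^2 + 11μ + 10).
The quadratic factors as (μ + 10)·(μ + 1).
Eigenvalues: -12, -10, -1.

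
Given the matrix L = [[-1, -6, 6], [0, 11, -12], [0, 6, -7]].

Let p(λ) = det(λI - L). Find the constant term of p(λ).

-5

p(λ) = λ^3 - 3λ^2 - 9λ - 5.
The constant term is -5.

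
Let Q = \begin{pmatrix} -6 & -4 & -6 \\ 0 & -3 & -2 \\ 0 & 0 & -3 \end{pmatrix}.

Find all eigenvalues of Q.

Q is upper triangular, so its eigenvalues are the diagonal entries.
Diagonal: -6, -3, -3.

-6, -3, -3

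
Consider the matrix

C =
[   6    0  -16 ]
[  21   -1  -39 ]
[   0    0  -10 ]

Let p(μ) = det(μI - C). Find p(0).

p(0) = det(0·I − C) = det(−C) = (−1)^3·det(C).
det(C) = 60, so p(0) = -60.

-60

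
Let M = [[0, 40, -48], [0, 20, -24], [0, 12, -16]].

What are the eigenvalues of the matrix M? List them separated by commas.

Set up det(λI - M) = 0.
Expanding the 3×3 determinant: p(λ) = λ^3 - 4λ^2 - 32λ.
Rational-root test: λ = 0 gives p(0) = 0.
Dividing by λ leaves λ^2 - 4λ - 32.
The quadratic factors as (λ + 4)·(λ - 8).
Eigenvalues: -4, 0, 8.

-4, 0, 8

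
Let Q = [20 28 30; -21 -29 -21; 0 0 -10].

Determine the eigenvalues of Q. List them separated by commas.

Set up det(λI - Q) = 0.
Expanding the 3×3 determinant: p(λ) = λ^3 + 19λ^2 + 98λ + 80.
Since p(-10) = 0, λ = -10 is a root.
Dividing by (λ + 10) leaves λ^2 + 9λ + 8.
The quadratic factors as (λ + 8)·(λ + 1).
Eigenvalues: -10, -8, -1.

-10, -8, -1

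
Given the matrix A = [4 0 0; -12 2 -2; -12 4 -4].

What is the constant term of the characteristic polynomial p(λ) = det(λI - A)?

p(0) = det(0·I − A) = det(−A) = (−1)^3·det(A).
det(A) = 0, so p(0) = 0.

0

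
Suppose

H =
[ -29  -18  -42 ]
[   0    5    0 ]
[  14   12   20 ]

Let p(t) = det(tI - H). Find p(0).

-40

p(0) = det(0·I − H) = det(−H) = (−1)^3·det(H).
det(H) = 40, so p(0) = -40.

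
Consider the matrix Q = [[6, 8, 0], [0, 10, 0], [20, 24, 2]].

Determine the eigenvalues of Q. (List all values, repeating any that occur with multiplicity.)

The characteristic polynomial is p(t) = det(tI - Q).
Expanding the 3×3 determinant: p(t) = t^3 - 18t^2 + 92t - 120.
Rational-root test: t = 2 gives p(2) = 0.
Factor out (t - 2): p(t) = (t - 2)·(t^2 - 16t + 60).
The quadratic factors as (t - 6)·(t - 10).
Eigenvalues: 2, 6, 10.

2, 6, 10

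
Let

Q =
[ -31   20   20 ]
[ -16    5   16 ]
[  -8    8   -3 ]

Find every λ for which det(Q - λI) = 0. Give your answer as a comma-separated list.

-11, -11, -7

Compute the characteristic polynomial p(t) = det(tI - Q).
Expanding the 3×3 determinant: p(t) = t^3 + 29t^2 + 275t + 847.
Try t = -7: p(-7) = 0, so -7 is a root.
Factor out (t + 7): p(t) = (t + 7)·(t^2 + 22t + 121).
The quadratic factor is (t + 11)^2.
Eigenvalues: -11, -11, -7.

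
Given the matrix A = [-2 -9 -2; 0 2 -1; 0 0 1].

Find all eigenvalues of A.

A is upper triangular, so its eigenvalues are the diagonal entries.
Diagonal: -2, 2, 1.

-2, 1, 2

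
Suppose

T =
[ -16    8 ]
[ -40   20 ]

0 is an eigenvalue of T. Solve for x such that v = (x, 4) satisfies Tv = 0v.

2

We need (T)v = 0.
T = [[-16, 8], [-40, 20]].
Row 1: (-16)·x + (8)·4 = 0
Row 2: (-40)·x + (20)·4 = 0
Solving gives x = 2.
Check: T·(2, 4) = (0, 0) = 0·(2, 4).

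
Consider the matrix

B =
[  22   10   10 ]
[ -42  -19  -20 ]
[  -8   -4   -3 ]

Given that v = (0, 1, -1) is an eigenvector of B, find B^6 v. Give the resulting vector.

(0, 1, -1)

First find the eigenvalue: Bv = (0, 1, -1) = 1·(0, 1, -1), so λ = 1.
Then B^6 v = λ^6·v = 1^6·(0, 1, -1) = 1·(0, 1, -1) = (0, 1, -1).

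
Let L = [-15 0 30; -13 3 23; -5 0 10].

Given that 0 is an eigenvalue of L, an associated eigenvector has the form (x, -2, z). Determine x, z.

-4, -2

We need (L)v = 0.
L = [[-15, 0, 30], [-13, 3, 23], [-5, 0, 10]].
Row 1: (-15)·x + (0)·-2 + (30)·z = 0
Row 2: (-13)·x + (3)·-2 + (23)·z = 0
Row 3: (-5)·x + (0)·-2 + (10)·z = 0
Solving gives x = -4, z = -2.
Check: L·(-4, -2, -2) = (0, 0, 0) = 0·(-4, -2, -2).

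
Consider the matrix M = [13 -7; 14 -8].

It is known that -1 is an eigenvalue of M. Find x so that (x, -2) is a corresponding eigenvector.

-1

We need (M + 1I)v = 0.
M + 1I = [[14, -7], [14, -7]].
Row 1: (14)·x + (-7)·-2 = 0
Row 2: (14)·x + (-7)·-2 = 0
Solving gives x = -1.
Check: M·(-1, -2) = (1, 2) = -1·(-1, -2).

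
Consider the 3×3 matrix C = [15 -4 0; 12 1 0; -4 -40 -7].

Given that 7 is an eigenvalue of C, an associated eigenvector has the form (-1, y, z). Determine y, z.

-2, 6

We need (C - 7I)v = 0.
C - 7I = [[8, -4, 0], [12, -6, 0], [-4, -40, -14]].
Row 1: (8)·-1 + (-4)·y + (0)·z = 0
Row 2: (12)·-1 + (-6)·y + (0)·z = 0
Row 3: (-4)·-1 + (-40)·y + (-14)·z = 0
Solving gives y = -2, z = 6.
Check: C·(-1, -2, 6) = (-7, -14, 42) = 7·(-1, -2, 6).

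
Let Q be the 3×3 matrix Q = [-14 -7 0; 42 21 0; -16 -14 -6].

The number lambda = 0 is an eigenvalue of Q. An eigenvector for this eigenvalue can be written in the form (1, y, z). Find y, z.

We need (Q)v = 0.
Q = [[-14, -7, 0], [42, 21, 0], [-16, -14, -6]].
Row 1: (-14)·1 + (-7)·y + (0)·z = 0
Row 2: (42)·1 + (21)·y + (0)·z = 0
Row 3: (-16)·1 + (-14)·y + (-6)·z = 0
Solving gives y = -2, z = 2.
Check: Q·(1, -2, 2) = (0, 0, 0) = 0·(1, -2, 2).

-2, 2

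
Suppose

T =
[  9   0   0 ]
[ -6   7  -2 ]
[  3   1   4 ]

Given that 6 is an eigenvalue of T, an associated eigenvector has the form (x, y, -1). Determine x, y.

0, -2

We need (T - 6I)v = 0.
T - 6I = [[3, 0, 0], [-6, 1, -2], [3, 1, -2]].
Row 1: (3)·x + (0)·y + (0)·-1 = 0
Row 2: (-6)·x + (1)·y + (-2)·-1 = 0
Row 3: (3)·x + (1)·y + (-2)·-1 = 0
Solving gives x = 0, y = -2.
Check: T·(0, -2, -1) = (0, -12, -6) = 6·(0, -2, -1).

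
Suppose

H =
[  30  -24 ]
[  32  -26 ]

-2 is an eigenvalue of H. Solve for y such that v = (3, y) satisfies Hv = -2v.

4

We need (H + 2I)v = 0.
H + 2I = [[32, -24], [32, -24]].
Row 1: (32)·3 + (-24)·y = 0
Row 2: (32)·3 + (-24)·y = 0
Solving gives y = 4.
Check: H·(3, 4) = (-6, -8) = -2·(3, 4).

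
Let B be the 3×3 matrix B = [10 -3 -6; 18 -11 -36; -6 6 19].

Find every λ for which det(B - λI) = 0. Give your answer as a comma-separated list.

4, 7, 7

Set up det(tI - B) = 0.
Expanding the 3×3 determinant: p(t) = t^3 - 18t^2 + 105t - 196.
Since p(7) = 0, t = 7 is a root.
Factor out (t - 7): p(t) = (t - 7)·(t^2 - 11t + 28).
The quadratic factors as (t - 4)·(t - 7).
Eigenvalues: 4, 7, 7.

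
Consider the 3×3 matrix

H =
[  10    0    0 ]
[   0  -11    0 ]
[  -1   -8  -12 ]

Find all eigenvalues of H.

H is lower triangular, so its eigenvalues are the diagonal entries.
Diagonal: 10, -11, -12.

-12, -11, 10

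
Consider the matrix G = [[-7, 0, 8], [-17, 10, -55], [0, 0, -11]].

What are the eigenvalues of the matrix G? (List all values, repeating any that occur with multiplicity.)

Set up det(μI - G) = 0.
Expanding the 3×3 determinant: p(μ) = μ^3 + 8μ^2 - 103μ - 770.
Rational-root test: μ = -7 gives p(-7) = 0.
Factor out (μ + 7): p(μ) = (μ + 7)·(μ^2 + μ - 110).
The quadratic factors as (μ + 11)·(μ - 10).
Eigenvalues: -11, -7, 10.

-11, -7, 10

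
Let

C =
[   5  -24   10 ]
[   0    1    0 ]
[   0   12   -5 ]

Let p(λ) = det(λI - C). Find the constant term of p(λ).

p(λ) = λ^3 - λ^2 - 25λ + 25.
The constant term is 25.

25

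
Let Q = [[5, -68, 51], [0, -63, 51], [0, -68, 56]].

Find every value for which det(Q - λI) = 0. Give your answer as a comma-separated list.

-12, 5, 5

Compute the characteristic polynomial p(λ) = det(λI - Q).
Expanding along the first row, p(λ) = λ^3 + 2λ^2 - 95λ + 300.
Rational-root test: λ = 5 gives p(5) = 0.
Dividing by (λ - 5) leaves λ^2 + 7λ - 60.
The quadratic factors as (λ + 12)·(λ - 5).
Eigenvalues: -12, 5, 5.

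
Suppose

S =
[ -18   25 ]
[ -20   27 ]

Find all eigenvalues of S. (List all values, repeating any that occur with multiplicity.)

det(S - λI) = (-18 - λ)(27 - λ) - (25)·(-20) = λ^2 - 9λ + 14.
This factors as (λ - 2)·(λ - 7) = 0.
Eigenvalues: 2, 7.

2, 7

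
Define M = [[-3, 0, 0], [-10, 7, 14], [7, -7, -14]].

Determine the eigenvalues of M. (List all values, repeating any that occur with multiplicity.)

-7, -3, 0

The characteristic polynomial is p(s) = det(sI - M).
Expanding along the first row, p(s) = s^3 + 10s^2 + 21s.
Try s = -3: p(-3) = 0, so -3 is a root.
Factor out (s + 3): p(s) = (s + 3)·(s^2 + 7s).
The quadratic factors as (s + 7)·s.
Eigenvalues: -7, -3, 0.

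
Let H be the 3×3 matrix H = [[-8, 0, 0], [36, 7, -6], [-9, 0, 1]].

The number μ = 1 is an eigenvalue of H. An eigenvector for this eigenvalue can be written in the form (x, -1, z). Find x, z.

We need (H - 1I)v = 0.
H - 1I = [[-9, 0, 0], [36, 6, -6], [-9, 0, 0]].
Row 1: (-9)·x + (0)·-1 + (0)·z = 0
Row 2: (36)·x + (6)·-1 + (-6)·z = 0
Row 3: (-9)·x + (0)·-1 + (0)·z = 0
Solving gives x = 0, z = -1.
Check: H·(0, -1, -1) = (0, -1, -1) = 1·(0, -1, -1).

0, -1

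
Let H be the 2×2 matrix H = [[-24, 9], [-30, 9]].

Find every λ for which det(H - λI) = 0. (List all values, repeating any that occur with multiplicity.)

det(H - sI) = (-24 - s)(9 - s) - (9)·(-30) = s^2 + 15s + 54.
This factors as (s + 9)·(s + 6) = 0.
Eigenvalues: -9, -6.

-9, -6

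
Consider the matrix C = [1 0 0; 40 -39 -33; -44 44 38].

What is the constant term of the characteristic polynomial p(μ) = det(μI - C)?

p(0) = det(0·I − C) = det(−C) = (−1)^3·det(C).
det(C) = -30, so p(0) = 30.

30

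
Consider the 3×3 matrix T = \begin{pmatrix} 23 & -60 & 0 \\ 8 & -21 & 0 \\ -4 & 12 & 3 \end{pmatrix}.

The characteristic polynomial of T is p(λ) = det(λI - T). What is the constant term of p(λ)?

p(λ) = λ^3 - 5λ^2 + 3λ + 9.
The constant term is 9.

9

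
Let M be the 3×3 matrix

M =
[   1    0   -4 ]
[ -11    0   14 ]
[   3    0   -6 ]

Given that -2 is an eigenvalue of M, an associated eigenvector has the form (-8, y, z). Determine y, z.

-2, -6

We need (M + 2I)v = 0.
M + 2I = [[3, 0, -4], [-11, 2, 14], [3, 0, -4]].
Row 1: (3)·-8 + (0)·y + (-4)·z = 0
Row 2: (-11)·-8 + (2)·y + (14)·z = 0
Row 3: (3)·-8 + (0)·y + (-4)·z = 0
Solving gives y = -2, z = -6.
Check: M·(-8, -2, -6) = (16, 4, 12) = -2·(-8, -2, -6).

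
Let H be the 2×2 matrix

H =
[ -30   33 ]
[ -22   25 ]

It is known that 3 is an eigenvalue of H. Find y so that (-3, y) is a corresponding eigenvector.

We need (H - 3I)v = 0.
H - 3I = [[-33, 33], [-22, 22]].
Row 1: (-33)·-3 + (33)·y = 0
Row 2: (-22)·-3 + (22)·y = 0
Solving gives y = -3.
Check: H·(-3, -3) = (-9, -9) = 3·(-3, -3).

-3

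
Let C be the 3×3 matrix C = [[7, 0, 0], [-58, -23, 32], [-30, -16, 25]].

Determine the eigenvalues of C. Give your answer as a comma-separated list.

-7, 7, 9

The characteristic polynomial is p(t) = det(tI - C).
Expanding along the first row, p(t) = t^3 - 9t^2 - 49t + 441.
Since p(-7) = 0, t = -7 is a root.
Dividing by (t + 7) leaves t^2 - 16t + 63.
The quadratic factors as (t - 7)·(t - 9).
Eigenvalues: -7, 7, 9.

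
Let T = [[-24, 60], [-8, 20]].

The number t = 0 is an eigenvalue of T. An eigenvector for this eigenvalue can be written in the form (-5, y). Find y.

We need (T)v = 0.
T = [[-24, 60], [-8, 20]].
Row 1: (-24)·-5 + (60)·y = 0
Row 2: (-8)·-5 + (20)·y = 0
Solving gives y = -2.
Check: T·(-5, -2) = (0, 0) = 0·(-5, -2).

-2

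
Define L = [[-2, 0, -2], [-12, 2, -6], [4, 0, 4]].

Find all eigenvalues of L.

The characteristic polynomial is p(t) = det(tI - L).
Cofactor expansion gives p(t) = t^3 - 4t^2 + 4t.
Since p(0) = 0, t = 0 is a root.
Factor out t: p(t) = t·(t^2 - 4t + 4).
The quadratic factor is (t - 2)^2.
Eigenvalues: 0, 2, 2.

0, 2, 2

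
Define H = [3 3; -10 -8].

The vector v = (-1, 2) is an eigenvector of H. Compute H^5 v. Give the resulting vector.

(243, -486)

First find the eigenvalue: Hv = (3, -6) = -3·(-1, 2), so λ = -3.
Then H^5 v = λ^5·v = (-3)^5·(-1, 2) = -243·(-1, 2) = (243, -486).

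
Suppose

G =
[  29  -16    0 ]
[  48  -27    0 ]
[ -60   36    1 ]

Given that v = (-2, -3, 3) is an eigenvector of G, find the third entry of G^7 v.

234375

First find the eigenvalue: Gv = (-10, -15, 15) = 5·(-2, -3, 3), so λ = 5.
Then G^7 v = λ^7·v = 5^7·(-2, -3, 3) = 78125·(-2, -3, 3) = (-156250, -234375, 234375).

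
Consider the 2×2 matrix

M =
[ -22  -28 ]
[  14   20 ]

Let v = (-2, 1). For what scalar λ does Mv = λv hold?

-8

Compute Mv: M·(-2, 1) = (16, -8).
Since Mv = λv, compare component 1: 16 = λ·-2, so λ = -8.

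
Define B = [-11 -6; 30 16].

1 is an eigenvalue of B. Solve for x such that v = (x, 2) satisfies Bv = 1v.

We need (B - 1I)v = 0.
B - 1I = [[-12, -6], [30, 15]].
Row 1: (-12)·x + (-6)·2 = 0
Row 2: (30)·x + (15)·2 = 0
Solving gives x = -1.
Check: B·(-1, 2) = (-1, 2) = 1·(-1, 2).

-1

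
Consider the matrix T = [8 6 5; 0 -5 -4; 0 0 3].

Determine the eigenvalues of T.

-5, 3, 8

T is upper triangular, so its eigenvalues are the diagonal entries.
Diagonal: 8, -5, 3.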